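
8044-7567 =477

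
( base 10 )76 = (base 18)44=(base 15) 51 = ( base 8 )114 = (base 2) 1001100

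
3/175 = 3/175=0.02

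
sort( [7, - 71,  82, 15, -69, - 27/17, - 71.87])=[-71.87,-71, - 69,  -  27/17,7, 15,82] 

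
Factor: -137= - 137^1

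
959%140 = 119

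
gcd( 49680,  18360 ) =1080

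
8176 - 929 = 7247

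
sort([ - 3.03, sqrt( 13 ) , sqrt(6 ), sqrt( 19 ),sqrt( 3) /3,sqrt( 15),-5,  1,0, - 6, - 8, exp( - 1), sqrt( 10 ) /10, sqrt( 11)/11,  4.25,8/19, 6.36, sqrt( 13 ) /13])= [ - 8, - 6,-5, - 3.03 , 0,sqrt( 13)/13, sqrt( 11)/11,  sqrt ( 10 )/10,exp(-1), 8/19, sqrt (3)/3, 1, sqrt(6), sqrt(13), sqrt( 15) , 4.25, sqrt( 19),  6.36 ] 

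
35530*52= 1847560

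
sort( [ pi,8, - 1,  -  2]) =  [ - 2, - 1,pi,8]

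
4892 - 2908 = 1984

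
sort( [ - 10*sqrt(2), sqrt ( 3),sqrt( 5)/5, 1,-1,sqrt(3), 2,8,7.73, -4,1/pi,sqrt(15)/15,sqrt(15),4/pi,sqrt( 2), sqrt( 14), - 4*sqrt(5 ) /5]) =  [ - 10*sqrt (2), - 4, - 4*sqrt( 5) /5 , - 1,  sqrt( 15) /15,1/pi, sqrt( 5) /5, 1, 4/pi , sqrt(2), sqrt(3 ),sqrt(3), 2, sqrt (14), sqrt ( 15 ), 7.73,8] 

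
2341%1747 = 594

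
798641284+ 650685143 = 1449326427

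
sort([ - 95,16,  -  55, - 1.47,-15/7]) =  [-95, - 55, - 15/7, - 1.47,16]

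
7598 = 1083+6515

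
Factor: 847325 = 5^2*33893^1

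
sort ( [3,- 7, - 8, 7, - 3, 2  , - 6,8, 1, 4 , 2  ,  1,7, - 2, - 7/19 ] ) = [ - 8,-7, - 6, - 3, - 2, - 7/19 , 1,1,2, 2, 3, 4, 7,7, 8]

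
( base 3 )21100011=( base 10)5350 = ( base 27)794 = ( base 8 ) 12346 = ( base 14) 1d42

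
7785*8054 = 62700390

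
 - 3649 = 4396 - 8045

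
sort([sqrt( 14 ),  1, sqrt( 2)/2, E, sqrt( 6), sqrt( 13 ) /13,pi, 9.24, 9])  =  [sqrt( 13 )/13, sqrt( 2 )/2,1, sqrt(6 ) , E , pi, sqrt( 14),9, 9.24 ] 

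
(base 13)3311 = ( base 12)4148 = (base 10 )7112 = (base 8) 15710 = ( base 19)10d6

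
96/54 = 1 +7/9 = 1.78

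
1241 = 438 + 803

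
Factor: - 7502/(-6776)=31/28= 2^(-2)* 7^(  -  1 )*31^1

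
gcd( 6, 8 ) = 2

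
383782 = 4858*79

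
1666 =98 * 17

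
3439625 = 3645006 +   -  205381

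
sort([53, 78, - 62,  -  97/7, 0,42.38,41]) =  [-62, -97/7,0, 41,42.38,  53,78]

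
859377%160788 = 55437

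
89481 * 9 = 805329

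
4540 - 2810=1730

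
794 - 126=668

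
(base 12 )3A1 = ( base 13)337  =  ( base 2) 1000101001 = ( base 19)1A2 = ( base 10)553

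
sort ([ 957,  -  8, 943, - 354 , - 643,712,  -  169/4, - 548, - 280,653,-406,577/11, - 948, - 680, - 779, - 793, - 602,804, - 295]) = [-948, - 793, - 779, - 680, - 643, - 602,  -  548 , - 406, - 354,-295, - 280, - 169/4 ,- 8, 577/11, 653,712  ,  804,  943, 957 ]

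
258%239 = 19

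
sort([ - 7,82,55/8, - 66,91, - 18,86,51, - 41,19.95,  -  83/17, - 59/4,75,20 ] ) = [ - 66, - 41,  -  18 , - 59/4, - 7 , - 83/17, 55/8,19.95,20, 51, 75 , 82, 86, 91]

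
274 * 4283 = 1173542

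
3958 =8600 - 4642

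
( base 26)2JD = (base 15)83e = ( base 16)743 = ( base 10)1859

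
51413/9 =5712+5/9 = 5712.56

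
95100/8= 11887+1/2 = 11887.50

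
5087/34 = 5087/34=149.62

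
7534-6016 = 1518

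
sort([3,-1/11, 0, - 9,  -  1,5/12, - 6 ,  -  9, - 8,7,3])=[ - 9,-9,-8,-6, - 1,-1/11, 0, 5/12, 3,3,  7] 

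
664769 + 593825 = 1258594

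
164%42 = 38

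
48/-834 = -1 + 131/139 = - 0.06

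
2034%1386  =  648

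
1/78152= 1/78152= 0.00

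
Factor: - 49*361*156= - 2759484  =  - 2^2*3^1*7^2*13^1*19^2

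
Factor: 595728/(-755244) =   -  2^2* 3^(-3)*37^( - 1)*197^1 = -  788/999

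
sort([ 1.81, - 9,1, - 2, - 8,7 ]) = [ - 9,- 8, - 2,1,1.81, 7 ]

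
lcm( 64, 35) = 2240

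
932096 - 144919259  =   -143987163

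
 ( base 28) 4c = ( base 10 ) 124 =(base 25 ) 4O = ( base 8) 174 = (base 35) 3j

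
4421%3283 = 1138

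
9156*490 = 4486440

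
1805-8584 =-6779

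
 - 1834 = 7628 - 9462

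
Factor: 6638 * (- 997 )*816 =-5400358176  =  -2^5 * 3^1*17^1*997^1*3319^1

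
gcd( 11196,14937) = 3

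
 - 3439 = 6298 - 9737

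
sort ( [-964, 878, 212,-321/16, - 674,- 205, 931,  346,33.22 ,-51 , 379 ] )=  [ - 964, - 674, - 205, - 51, - 321/16, 33.22, 212, 346,379, 878 , 931] 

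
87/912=29/304 = 0.10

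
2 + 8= 10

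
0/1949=0 = 0.00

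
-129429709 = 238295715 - 367725424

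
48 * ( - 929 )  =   - 44592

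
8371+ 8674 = 17045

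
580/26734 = 290/13367 = 0.02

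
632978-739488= -106510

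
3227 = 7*461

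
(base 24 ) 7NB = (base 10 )4595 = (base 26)6KJ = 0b1000111110011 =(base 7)16253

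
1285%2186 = 1285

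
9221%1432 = 629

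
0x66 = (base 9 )123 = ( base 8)146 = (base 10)102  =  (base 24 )46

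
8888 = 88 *101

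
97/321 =97/321= 0.30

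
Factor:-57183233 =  -41^1*1394713^1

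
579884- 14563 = 565321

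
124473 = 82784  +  41689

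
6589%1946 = 751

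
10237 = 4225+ 6012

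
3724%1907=1817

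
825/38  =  21+27/38 = 21.71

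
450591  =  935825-485234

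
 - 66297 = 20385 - 86682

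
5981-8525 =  - 2544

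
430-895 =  - 465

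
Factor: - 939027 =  -3^1*313009^1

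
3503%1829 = 1674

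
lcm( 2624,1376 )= 112832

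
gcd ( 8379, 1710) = 171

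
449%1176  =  449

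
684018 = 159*4302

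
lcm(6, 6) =6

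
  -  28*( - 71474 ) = 2001272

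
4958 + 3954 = 8912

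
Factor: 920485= 5^1*227^1*811^1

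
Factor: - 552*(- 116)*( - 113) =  - 7235616 = -  2^5*3^1*23^1*29^1*113^1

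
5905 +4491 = 10396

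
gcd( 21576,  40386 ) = 6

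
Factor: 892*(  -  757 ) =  - 2^2*223^1 *757^1 = - 675244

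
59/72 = 59/72 = 0.82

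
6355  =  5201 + 1154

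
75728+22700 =98428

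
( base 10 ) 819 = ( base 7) 2250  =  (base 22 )1F5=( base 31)qd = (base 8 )1463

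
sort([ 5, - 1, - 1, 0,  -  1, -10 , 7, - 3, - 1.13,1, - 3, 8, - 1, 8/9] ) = [ - 10,  -  3, - 3, - 1.13, - 1, - 1,-1, - 1, 0, 8/9, 1, 5,  7, 8]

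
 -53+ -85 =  - 138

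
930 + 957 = 1887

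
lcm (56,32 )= 224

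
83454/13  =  83454/13  =  6419.54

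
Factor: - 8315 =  - 5^1*1663^1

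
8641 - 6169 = 2472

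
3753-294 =3459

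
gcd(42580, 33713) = 1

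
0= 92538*0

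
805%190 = 45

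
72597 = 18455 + 54142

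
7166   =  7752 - 586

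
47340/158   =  299+49/79   =  299.62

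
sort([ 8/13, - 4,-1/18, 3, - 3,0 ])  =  [ - 4, - 3, - 1/18,0, 8/13,3 ]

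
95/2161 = 95/2161  =  0.04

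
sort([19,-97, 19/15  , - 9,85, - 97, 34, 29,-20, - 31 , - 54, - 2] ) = [ - 97, - 97, - 54 , - 31, - 20,-9,-2,19/15, 19, 29,34, 85 ] 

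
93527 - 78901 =14626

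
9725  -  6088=3637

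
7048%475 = 398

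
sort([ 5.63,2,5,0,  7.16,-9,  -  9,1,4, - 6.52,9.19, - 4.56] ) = [ - 9, - 9, - 6.52, - 4.56, 0, 1,  2,  4,  5,  5.63, 7.16,9.19] 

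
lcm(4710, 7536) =37680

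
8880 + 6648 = 15528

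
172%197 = 172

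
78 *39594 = 3088332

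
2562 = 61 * 42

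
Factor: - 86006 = - 2^1*43003^1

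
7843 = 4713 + 3130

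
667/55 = 12 + 7/55  =  12.13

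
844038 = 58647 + 785391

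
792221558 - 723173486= 69048072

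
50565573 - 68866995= - 18301422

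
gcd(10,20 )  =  10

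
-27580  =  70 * ( - 394 )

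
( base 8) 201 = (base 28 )4H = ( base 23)5E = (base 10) 129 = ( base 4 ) 2001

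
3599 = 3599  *1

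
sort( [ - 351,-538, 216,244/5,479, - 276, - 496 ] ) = [-538, - 496,-351,-276,  244/5, 216,479]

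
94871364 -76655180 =18216184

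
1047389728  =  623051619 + 424338109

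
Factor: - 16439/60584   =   - 2^ ( - 3)*17^1*967^1  *7573^(  -  1)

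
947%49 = 16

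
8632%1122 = 778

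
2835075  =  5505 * 515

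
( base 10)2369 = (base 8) 4501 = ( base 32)2A1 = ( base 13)1103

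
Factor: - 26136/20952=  - 121/97= - 11^2*97^( -1) 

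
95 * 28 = 2660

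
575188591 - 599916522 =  - 24727931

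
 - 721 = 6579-7300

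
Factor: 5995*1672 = 2^3 *5^1*11^2*19^1*109^1   =  10023640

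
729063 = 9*81007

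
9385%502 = 349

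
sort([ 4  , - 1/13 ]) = [ - 1/13, 4]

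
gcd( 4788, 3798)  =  18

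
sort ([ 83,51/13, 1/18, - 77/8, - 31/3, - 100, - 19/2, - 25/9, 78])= [ - 100, - 31/3 , -77/8,  -  19/2, - 25/9, 1/18 , 51/13, 78,83]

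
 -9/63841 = - 1 + 63832/63841 = - 0.00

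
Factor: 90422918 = 2^1*107^1*422537^1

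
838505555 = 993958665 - 155453110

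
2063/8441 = 2063/8441 =0.24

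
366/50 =7 + 8/25 = 7.32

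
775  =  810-35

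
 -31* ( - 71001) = 2201031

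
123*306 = 37638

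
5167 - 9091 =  - 3924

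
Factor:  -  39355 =-5^1*17^1*  463^1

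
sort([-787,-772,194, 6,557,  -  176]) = [ - 787, - 772,-176,6,194, 557]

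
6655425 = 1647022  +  5008403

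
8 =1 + 7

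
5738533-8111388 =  - 2372855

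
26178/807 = 32+118/269= 32.44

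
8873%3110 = 2653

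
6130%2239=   1652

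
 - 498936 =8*( - 62367) 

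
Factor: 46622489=397^1*117437^1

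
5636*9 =50724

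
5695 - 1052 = 4643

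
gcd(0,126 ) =126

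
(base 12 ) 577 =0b1100101011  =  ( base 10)811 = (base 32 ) PB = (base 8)1453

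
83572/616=135+103/154= 135.67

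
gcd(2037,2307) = 3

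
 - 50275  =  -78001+27726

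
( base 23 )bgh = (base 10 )6204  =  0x183c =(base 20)fa4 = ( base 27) 8DL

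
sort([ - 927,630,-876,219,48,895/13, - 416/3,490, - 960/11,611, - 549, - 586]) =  [ - 927, - 876, - 586, - 549, - 416/3,- 960/11,  48,895/13,219,490,611,630 ]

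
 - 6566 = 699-7265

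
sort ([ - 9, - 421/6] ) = [ - 421/6 , - 9]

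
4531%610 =261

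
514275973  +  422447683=936723656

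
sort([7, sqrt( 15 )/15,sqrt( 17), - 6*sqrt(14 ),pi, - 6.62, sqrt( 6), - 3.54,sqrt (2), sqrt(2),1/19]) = [ - 6*sqrt(14),-6.62  , - 3.54 , 1/19, sqrt(15)/15,sqrt(2),sqrt ( 2)  ,  sqrt( 6) , pi,sqrt (17 ), 7]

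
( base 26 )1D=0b100111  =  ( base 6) 103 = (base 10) 39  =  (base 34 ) 15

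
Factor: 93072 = 2^4*3^1*7^1 * 277^1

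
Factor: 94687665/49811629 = 4116855/2165723 = 3^1*5^1*7^(-1)*457^( - 1)*677^( - 1 )*274457^1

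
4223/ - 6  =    -  704+1/6 = - 703.83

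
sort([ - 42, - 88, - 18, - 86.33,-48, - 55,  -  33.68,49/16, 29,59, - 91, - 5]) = [ - 91, - 88, - 86.33 , - 55, - 48, - 42, - 33.68, - 18, - 5, 49/16, 29,59 ]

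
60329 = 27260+33069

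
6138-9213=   -  3075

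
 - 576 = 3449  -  4025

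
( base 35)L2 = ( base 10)737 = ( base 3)1000022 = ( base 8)1341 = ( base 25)14C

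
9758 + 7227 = 16985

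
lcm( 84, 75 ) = 2100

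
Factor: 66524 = 2^2 * 16631^1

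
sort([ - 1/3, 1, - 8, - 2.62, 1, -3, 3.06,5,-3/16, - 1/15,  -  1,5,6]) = [-8, - 3,- 2.62, - 1,  -  1/3 ,  -  3/16,-1/15,1,  1,3.06, 5,5,  6 ] 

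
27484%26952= 532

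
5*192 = 960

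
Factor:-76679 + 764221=2^1*343771^1 = 687542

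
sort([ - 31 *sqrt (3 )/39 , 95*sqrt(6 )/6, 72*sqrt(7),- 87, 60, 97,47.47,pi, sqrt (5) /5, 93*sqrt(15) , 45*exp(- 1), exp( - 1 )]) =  [ - 87, - 31 * sqrt (3) /39, exp( - 1 ),sqrt(5)/5 , pi, 45*exp(  -  1 ), 95 * sqrt(6 )/6,47.47,  60,97, 72*sqrt( 7),93*sqrt(15 )]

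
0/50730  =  0 = 0.00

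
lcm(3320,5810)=23240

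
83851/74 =1133 + 9/74 = 1133.12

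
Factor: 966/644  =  2^ ( - 1 )  *3^1=3/2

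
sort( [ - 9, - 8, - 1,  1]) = [ - 9 , - 8, - 1,  1] 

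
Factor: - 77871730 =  - 2^1*5^1*17^1*458069^1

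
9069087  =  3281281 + 5787806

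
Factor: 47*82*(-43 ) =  - 2^1 * 41^1*43^1 *47^1 = - 165722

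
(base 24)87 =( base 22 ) 91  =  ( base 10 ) 199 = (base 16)C7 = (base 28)73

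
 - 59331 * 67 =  - 3975177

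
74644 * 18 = 1343592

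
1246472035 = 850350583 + 396121452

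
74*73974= 5474076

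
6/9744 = 1/1624=0.00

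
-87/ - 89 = 87/89 = 0.98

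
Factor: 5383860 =2^2*3^1*5^1*61^1*1471^1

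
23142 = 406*57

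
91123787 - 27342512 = 63781275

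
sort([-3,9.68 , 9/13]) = [ - 3,9/13,  9.68]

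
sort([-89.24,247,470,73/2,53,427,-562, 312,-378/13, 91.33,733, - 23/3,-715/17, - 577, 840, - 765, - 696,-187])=[-765, - 696,-577,- 562, - 187, - 89.24, -715/17 ,-378/13, - 23/3, 73/2,53,91.33, 247, 312,427,470,733,840]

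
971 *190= 184490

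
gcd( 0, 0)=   0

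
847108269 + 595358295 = 1442466564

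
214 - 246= - 32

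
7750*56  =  434000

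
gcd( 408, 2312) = 136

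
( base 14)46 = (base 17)3B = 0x3e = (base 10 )62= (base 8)76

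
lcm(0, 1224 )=0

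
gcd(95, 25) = 5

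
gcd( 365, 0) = 365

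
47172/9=5241+1/3 = 5241.33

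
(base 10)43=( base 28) 1f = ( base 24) 1j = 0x2B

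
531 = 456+75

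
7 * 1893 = 13251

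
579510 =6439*90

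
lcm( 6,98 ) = 294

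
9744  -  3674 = 6070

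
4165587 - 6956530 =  - 2790943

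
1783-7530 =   -  5747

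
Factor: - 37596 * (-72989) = 2744094444=2^2*3^1*7^1*13^1*241^1*10427^1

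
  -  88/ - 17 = 5 + 3/17 = 5.18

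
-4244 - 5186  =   - 9430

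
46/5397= 46/5397 = 0.01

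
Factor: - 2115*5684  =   - 12021660 = - 2^2*3^2 * 5^1*7^2*29^1*47^1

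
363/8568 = 121/2856 = 0.04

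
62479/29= 2154 + 13/29 = 2154.45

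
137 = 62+75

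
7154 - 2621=4533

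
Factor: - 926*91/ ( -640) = 2^ ( - 6 )*5^( - 1)*7^1 * 13^1*463^1 = 42133/320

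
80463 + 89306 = 169769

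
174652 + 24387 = 199039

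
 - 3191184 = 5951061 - 9142245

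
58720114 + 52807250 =111527364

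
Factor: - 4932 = -2^2 * 3^2*137^1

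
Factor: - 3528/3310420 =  - 882/827605 = - 2^1*3^2*5^(-1) * 7^2 * 103^( - 1)*1607^( - 1 )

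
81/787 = 81/787= 0.10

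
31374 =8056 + 23318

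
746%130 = 96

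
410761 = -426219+836980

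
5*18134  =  90670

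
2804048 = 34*82472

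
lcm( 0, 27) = 0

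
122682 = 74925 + 47757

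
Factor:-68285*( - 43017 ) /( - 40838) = -2^(-1) * 3^1 * 5^1*13^1*1103^1*1951^1*2917^( - 1) = - 419630835/5834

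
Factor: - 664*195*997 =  - 2^3*3^1*5^1 *13^1 * 83^1*997^1  =  - 129091560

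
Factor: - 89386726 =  - 2^1*11^1 * 13^1 * 53^1*5897^1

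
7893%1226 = 537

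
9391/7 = 9391/7 = 1341.57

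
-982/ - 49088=491/24544 = 0.02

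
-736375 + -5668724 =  -6405099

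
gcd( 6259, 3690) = 1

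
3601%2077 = 1524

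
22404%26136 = 22404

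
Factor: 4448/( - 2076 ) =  - 2^3*3^(-1 ) * 139^1*173^( - 1)= - 1112/519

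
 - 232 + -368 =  - 600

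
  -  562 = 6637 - 7199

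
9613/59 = 162 + 55/59= 162.93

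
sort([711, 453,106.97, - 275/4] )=[  -  275/4, 106.97 , 453,711] 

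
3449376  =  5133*672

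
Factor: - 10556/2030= - 26/5  =  - 2^1 *5^( - 1 ) * 13^1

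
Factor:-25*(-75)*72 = 2^3*3^3*5^4 = 135000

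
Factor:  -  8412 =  - 2^2 * 3^1*701^1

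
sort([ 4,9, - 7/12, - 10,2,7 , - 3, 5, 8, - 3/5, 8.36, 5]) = [ - 10, -3,  -  3/5 , - 7/12, 2, 4, 5,5, 7, 8, 8.36, 9 ] 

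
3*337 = 1011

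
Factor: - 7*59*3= -1239= -3^1*7^1*59^1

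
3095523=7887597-4792074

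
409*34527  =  14121543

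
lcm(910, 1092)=5460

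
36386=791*46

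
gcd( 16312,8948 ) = 4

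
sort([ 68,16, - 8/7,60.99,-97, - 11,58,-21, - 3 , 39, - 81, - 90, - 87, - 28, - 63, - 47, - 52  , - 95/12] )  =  [ - 97, - 90, - 87, - 81, - 63, - 52, - 47, - 28, - 21, - 11 , - 95/12, - 3,-8/7,16,39,58,60.99,  68 ]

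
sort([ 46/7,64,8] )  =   [ 46/7, 8,64]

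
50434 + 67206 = 117640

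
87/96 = 29/32 = 0.91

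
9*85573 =770157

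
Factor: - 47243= - 7^1*17^1*397^1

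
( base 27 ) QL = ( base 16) 2D3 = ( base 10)723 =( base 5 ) 10343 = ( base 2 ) 1011010011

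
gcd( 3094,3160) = 2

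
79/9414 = 79/9414 = 0.01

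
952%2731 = 952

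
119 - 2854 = -2735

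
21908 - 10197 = 11711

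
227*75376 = 17110352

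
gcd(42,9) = 3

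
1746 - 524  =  1222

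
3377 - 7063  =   - 3686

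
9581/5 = 1916 + 1/5 = 1916.20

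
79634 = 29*2746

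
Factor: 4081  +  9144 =13225 = 5^2*  23^2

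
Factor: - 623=-7^1*89^1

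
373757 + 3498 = 377255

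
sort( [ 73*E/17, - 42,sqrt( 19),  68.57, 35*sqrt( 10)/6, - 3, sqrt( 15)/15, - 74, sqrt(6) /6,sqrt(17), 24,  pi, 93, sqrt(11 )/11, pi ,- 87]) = [ - 87,-74, - 42, - 3, sqrt( 15)/15,sqrt ( 11 ) /11 , sqrt( 6)/6,pi,pi, sqrt(17 ),sqrt (19), 73*E/17 , 35*sqrt(10)/6, 24, 68.57, 93]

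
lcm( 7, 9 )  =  63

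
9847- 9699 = 148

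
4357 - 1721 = 2636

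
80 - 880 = -800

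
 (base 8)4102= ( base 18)698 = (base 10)2114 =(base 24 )3G2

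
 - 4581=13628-18209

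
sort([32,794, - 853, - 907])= [  -  907,-853,32,794 ]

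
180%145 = 35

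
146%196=146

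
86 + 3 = 89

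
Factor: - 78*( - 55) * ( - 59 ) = - 2^1*3^1 * 5^1*11^1*13^1*  59^1 = - 253110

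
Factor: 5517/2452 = 9/4   =  2^( - 2 )*3^2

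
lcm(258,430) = 1290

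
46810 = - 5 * (- 9362 ) 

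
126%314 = 126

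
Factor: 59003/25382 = 2^( - 1)*7^ ( - 2)*37^( - 1)*8429^1 = 8429/3626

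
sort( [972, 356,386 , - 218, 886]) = [-218,356, 386,886,972]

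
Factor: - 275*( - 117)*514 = 2^1*3^2 * 5^2*11^1*13^1*257^1 = 16537950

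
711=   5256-4545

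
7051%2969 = 1113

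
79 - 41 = 38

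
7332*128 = 938496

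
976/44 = 22 + 2/11 = 22.18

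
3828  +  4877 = 8705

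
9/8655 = 3/2885  =  0.00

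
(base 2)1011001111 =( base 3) 222122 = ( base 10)719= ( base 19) 1ig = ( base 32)mf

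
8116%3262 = 1592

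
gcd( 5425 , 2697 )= 31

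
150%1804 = 150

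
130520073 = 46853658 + 83666415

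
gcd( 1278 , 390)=6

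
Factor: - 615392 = - 2^5*19231^1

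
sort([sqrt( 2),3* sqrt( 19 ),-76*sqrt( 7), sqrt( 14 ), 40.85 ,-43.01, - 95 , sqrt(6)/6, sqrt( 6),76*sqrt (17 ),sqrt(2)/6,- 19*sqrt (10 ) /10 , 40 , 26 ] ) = [ - 76 *sqrt( 7) ,-95,  -  43.01  , - 19*sqrt(10)/10,sqrt( 2)/6, sqrt( 6)/6, sqrt( 2) , sqrt( 6 ),sqrt( 14 ),3 *sqrt(19 ), 26, 40, 40.85, 76*sqrt( 17 )]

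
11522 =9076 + 2446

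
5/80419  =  5/80419 = 0.00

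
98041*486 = 47647926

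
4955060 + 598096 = 5553156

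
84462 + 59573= 144035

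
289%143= 3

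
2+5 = 7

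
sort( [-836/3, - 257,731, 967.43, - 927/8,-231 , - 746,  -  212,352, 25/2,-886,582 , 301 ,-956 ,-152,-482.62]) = [ - 956, -886, - 746, - 482.62,-836/3,  -  257,  -  231, - 212,-152, - 927/8, 25/2 , 301, 352 , 582, 731,  967.43 ]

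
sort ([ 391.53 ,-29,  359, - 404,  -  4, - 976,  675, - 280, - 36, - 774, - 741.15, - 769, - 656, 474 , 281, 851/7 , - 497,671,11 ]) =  [ - 976, - 774, - 769, - 741.15, - 656, -497, - 404 ,-280 ,  -  36 , - 29, - 4 , 11,851/7,281 , 359, 391.53 , 474, 671,675] 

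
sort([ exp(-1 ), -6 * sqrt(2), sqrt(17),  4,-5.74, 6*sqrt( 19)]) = [ - 6 *sqrt ( 2), - 5.74, exp( - 1), 4,sqrt( 17), 6*sqrt(19) ]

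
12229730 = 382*32015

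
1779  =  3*593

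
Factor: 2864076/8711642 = 1432038/4355821 = 2^1*3^1*1999^(-1)*2179^( - 1)*238673^1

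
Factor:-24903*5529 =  - 3^3*19^1*97^1 * 2767^1=-137688687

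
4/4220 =1/1055 = 0.00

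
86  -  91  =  - 5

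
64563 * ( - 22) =-1420386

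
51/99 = 17/33 = 0.52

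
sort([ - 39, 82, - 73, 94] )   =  [  -  73,  -  39,82, 94 ] 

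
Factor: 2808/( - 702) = - 4= -  2^2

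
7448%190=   38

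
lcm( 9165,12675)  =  595725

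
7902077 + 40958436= 48860513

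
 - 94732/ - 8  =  23683/2= 11841.50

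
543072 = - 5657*(-96 )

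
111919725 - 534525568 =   -  422605843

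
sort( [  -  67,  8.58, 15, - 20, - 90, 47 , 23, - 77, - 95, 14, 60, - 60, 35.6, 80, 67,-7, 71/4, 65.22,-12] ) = [ - 95, - 90,-77,-67,  -  60, - 20, - 12, -7, 8.58, 14, 15, 71/4,  23 , 35.6,  47, 60, 65.22  ,  67, 80]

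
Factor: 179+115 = 294 = 2^1*3^1*7^2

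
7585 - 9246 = -1661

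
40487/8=5060+7/8 = 5060.88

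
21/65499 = 1/3119 =0.00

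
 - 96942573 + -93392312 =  - 190334885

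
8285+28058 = 36343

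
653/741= 653/741 = 0.88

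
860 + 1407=2267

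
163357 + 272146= 435503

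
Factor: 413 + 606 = 1019 = 1019^1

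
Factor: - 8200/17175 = -2^3 *3^( - 1 ) * 41^1*229^( - 1 )=-328/687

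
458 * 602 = 275716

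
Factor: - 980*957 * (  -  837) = 784988820 =2^2*3^4*5^1*7^2*11^1*29^1*31^1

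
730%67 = 60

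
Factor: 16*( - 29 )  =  -464 = - 2^4 *29^1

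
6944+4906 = 11850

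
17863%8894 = 75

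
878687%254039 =116570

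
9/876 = 3/292 = 0.01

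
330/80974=165/40487 = 0.00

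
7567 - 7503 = 64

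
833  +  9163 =9996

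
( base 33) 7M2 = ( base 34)77l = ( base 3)102110022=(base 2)10000010011111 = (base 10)8351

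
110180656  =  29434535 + 80746121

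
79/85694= 79/85694 = 0.00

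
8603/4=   2150 + 3/4 = 2150.75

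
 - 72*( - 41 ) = 2952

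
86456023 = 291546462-205090439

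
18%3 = 0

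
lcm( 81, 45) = 405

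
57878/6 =9646 + 1/3 = 9646.33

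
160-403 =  - 243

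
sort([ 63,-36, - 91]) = [ - 91,-36,63] 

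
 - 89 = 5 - 94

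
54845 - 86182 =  - 31337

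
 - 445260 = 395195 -840455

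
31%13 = 5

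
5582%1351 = 178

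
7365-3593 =3772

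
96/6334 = 48/3167 = 0.02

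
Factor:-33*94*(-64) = 2^7* 3^1*11^1*47^1=198528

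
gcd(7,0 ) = 7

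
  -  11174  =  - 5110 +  - 6064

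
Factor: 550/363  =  2^1*3^( - 1 )*5^2*11^( - 1) = 50/33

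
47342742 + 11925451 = 59268193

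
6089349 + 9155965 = 15245314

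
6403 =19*337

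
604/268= 151/67 = 2.25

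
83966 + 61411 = 145377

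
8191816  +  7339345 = 15531161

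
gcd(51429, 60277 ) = 553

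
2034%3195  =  2034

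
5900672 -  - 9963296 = 15863968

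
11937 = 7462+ 4475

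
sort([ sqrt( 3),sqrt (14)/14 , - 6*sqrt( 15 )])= [  -  6*sqrt( 15), sqrt( 14)/14, sqrt( 3)]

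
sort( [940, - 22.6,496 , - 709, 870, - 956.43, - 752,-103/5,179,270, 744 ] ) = [ - 956.43,  -  752, - 709,  -  22.6, -103/5,179,270,496,744,870,  940]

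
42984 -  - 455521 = 498505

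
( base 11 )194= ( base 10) 224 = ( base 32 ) 70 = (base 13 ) 143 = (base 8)340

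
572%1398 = 572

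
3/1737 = 1/579 = 0.00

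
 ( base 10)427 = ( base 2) 110101011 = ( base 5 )3202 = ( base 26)gb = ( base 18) 15D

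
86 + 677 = 763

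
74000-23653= 50347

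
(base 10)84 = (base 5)314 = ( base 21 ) 40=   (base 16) 54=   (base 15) 59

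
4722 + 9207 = 13929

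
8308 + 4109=12417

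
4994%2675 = 2319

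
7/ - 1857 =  - 7/1857 = - 0.00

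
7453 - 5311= 2142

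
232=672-440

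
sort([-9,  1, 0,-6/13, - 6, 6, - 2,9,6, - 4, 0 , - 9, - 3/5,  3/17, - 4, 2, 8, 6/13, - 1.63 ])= [-9, - 9, - 6, - 4,  -  4 , - 2, - 1.63, - 3/5,-6/13,0,  0, 3/17, 6/13, 1, 2, 6, 6,8,9]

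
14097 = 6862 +7235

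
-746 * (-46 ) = 34316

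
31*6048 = 187488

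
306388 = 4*76597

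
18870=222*85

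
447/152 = 447/152   =  2.94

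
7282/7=1040 + 2/7  =  1040.29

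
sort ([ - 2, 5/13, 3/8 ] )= [ - 2, 3/8, 5/13]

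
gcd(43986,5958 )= 6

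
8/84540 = 2/21135 = 0.00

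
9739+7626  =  17365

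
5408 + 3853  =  9261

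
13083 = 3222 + 9861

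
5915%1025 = 790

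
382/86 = 4 + 19/43 = 4.44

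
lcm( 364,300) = 27300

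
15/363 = 5/121=0.04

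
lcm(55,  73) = 4015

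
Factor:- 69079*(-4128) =2^5*3^1*37^1*43^1*1867^1 = 285158112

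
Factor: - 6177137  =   - 17^1* 363361^1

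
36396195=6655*5469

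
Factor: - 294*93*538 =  - 14709996 = -2^2*3^2*7^2*31^1*269^1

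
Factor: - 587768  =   - 2^3 * 73471^1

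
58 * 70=4060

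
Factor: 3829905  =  3^2 *5^1*85109^1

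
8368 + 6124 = 14492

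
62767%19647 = 3826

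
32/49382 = 16/24691  =  0.00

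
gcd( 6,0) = 6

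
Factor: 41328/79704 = 14/27 = 2^1*3^( - 3)*7^1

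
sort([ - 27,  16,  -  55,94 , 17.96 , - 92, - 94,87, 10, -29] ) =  [ - 94, - 92, - 55, - 29,- 27, 10 , 16, 17.96,87,94]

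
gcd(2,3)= 1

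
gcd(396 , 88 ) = 44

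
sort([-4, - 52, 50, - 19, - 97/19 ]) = [ - 52, - 19, - 97/19, - 4, 50 ]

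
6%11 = 6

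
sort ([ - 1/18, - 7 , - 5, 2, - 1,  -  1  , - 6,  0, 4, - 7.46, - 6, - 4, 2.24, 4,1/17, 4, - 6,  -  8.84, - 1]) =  [ -8.84, - 7.46, - 7, - 6, - 6, - 6, - 5, - 4 , - 1,-1, - 1,  -  1/18,  0, 1/17,  2, 2.24, 4,4, 4 ]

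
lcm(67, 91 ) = 6097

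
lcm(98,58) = 2842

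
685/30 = 22 + 5/6=22.83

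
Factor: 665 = 5^1*7^1*19^1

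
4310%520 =150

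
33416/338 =16708/169 = 98.86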